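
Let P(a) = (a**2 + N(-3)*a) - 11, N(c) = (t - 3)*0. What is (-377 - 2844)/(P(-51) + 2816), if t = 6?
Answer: -3221/5406 ≈ -0.59582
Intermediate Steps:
N(c) = 0 (N(c) = (6 - 3)*0 = 3*0 = 0)
P(a) = -11 + a**2 (P(a) = (a**2 + 0*a) - 11 = (a**2 + 0) - 11 = a**2 - 11 = -11 + a**2)
(-377 - 2844)/(P(-51) + 2816) = (-377 - 2844)/((-11 + (-51)**2) + 2816) = -3221/((-11 + 2601) + 2816) = -3221/(2590 + 2816) = -3221/5406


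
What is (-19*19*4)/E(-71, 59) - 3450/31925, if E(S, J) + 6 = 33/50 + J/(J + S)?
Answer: 552771774/3929329 ≈ 140.68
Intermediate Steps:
E(S, J) = -267/50 + J/(J + S) (E(S, J) = -6 + (33/50 + J/(J + S)) = -267/50 + J/(J + S))
(-19*19*4)/E(-71, 59) - 3450/31925 = (-19*19*4)/(((-267*(-71) - 217*59)/(50*(59 - 71)))) - 3450/31925 = (-361*4)/(((1/50)*(18957 - 12803)/(-12))) - 3450*1/31925 = -1444/((1/50)*(-1/12)*6154) - 138/1277 = -1444/(-3077/300) - 138/1277 = -1444*(-300/3077) - 138/1277 = 433200/3077 - 138/1277 = 552771774/3929329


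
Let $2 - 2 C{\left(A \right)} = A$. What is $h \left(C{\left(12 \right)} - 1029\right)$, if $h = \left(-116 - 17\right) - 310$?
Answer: $458062$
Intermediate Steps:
$h = -443$ ($h = -133 - 310 = -443$)
$C{\left(A \right)} = 1 - \frac{A}{2}$
$h \left(C{\left(12 \right)} - 1029\right) = - 443 \left(\left(1 - 6\right) - 1029\right) = - 443 \left(-5 - 1029\right) = \left(-443\right) \left(-1034\right) = 458062$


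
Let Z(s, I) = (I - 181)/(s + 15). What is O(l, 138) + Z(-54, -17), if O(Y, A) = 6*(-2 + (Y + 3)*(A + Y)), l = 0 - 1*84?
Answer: -341262/13 ≈ -26251.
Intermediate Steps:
l = -84 (l = 0 - 84 = -84)
O(Y, A) = -12 + 6*(3 + Y)*(A + Y) (O(Y, A) = 6*(-2 + (3 + Y)*(A + Y)) = -12 + 6*(3 + Y)*(A + Y))
Z(s, I) = (-181 + I)/(15 + s)
O(l, 138) + Z(-54, -17) = (-12 + 6*(-84)² + 18*138 + 18*(-84) + 6*138*(-84)) + (-181 - 17)/(15 - 54) = (-12 + 6*7056 + 2484 - 1512 - 69552) - 198/(-39) = (-12 + 42336 + 2484 - 1512 - 69552) - 1/39*(-198) = -26256 + 66/13 = -341262/13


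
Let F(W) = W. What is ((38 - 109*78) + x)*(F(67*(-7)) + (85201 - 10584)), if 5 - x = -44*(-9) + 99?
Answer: -663921192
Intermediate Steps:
x = -490 (x = 5 - (-44*(-9) + 99) = 5 - (396 + 99) = 5 - 1*495 = 5 - 495 = -490)
((38 - 109*78) + x)*(F(67*(-7)) + (85201 - 10584)) = ((38 - 109*78) - 490)*(67*(-7) + (85201 - 10584)) = ((38 - 8502) - 490)*(-469 + 74617) = (-8464 - 490)*74148 = -8954*74148 = -663921192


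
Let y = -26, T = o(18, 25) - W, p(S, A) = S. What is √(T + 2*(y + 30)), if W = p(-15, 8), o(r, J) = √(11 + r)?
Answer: √(23 + √29) ≈ 5.3278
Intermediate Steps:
W = -15
T = 15 + √29 (T = √(11 + 18) - 1*(-15) = √29 + 15 = 15 + √29 ≈ 20.385)
√(T + 2*(y + 30)) = √((15 + √29) + 2*(-26 + 30)) = √((15 + √29) + 2*4) = √((15 + √29) + 8) = √(23 + √29)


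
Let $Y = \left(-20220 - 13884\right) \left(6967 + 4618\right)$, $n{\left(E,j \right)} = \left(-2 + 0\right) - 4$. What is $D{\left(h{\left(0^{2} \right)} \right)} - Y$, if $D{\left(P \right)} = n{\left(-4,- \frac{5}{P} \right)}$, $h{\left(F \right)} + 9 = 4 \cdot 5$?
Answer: $395094834$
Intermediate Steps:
$n{\left(E,j \right)} = -6$ ($n{\left(E,j \right)} = -2 - 4 = -6$)
$h{\left(F \right)} = 11$ ($h{\left(F \right)} = -9 + 4 \cdot 5 = -9 + 20 = 11$)
$Y = -395094840$ ($Y = \left(-34104\right) 11585 = -395094840$)
$D{\left(P \right)} = -6$
$D{\left(h{\left(0^{2} \right)} \right)} - Y = -6 - -395094840 = -6 + 395094840 = 395094834$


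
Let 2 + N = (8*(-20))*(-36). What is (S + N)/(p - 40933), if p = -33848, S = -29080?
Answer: 7774/24927 ≈ 0.31187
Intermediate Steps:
N = 5758 (N = -2 + (8*(-20))*(-36) = -2 - 160*(-36) = -2 + 5760 = 5758)
(S + N)/(p - 40933) = (-29080 + 5758)/(-33848 - 40933) = -23322/(-74781) = -23322*(-1/74781) = 7774/24927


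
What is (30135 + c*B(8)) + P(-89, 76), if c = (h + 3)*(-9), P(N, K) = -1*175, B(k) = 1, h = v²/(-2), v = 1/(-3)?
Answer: 59867/2 ≈ 29934.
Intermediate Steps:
v = -⅓ ≈ -0.33333
h = -1/18 (h = (-⅓)²/(-2) = (⅑)*(-½) = -1/18 ≈ -0.055556)
P(N, K) = -175
c = -53/2 (c = (-1/18 + 3)*(-9) = (53/18)*(-9) = -53/2 ≈ -26.500)
(30135 + c*B(8)) + P(-89, 76) = (30135 - 53/2*1) - 175 = (30135 - 53/2) - 175 = 60217/2 - 175 = 59867/2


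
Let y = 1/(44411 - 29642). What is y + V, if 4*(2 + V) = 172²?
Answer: 109201987/14769 ≈ 7394.0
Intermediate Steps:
V = 7394 (V = -2 + (¼)*172² = -2 + (¼)*29584 = -2 + 7396 = 7394)
y = 1/14769 ≈ 6.7709e-5
y + V = 1/14769 + 7394 = 109201987/14769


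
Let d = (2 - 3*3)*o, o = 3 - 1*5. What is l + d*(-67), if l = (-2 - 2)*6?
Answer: -962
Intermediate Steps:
o = -2 (o = 3 - 5 = -2)
l = -24 (l = -4*6 = -24)
d = 14 (d = (2 - 3*3)*(-2) = (2 - 9)*(-2) = -7*(-2) = 14)
l + d*(-67) = -24 + 14*(-67) = -24 - 938 = -962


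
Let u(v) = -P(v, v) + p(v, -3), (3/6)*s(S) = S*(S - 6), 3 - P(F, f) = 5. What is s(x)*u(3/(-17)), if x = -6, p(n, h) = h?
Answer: -144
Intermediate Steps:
P(F, f) = -2 (P(F, f) = 3 - 1*5 = 3 - 5 = -2)
s(S) = 2*S*(-6 + S) (s(S) = 2*(S*(S - 6)) = 2*(S*(-6 + S)) = 2*S*(-6 + S))
u(v) = -1 (u(v) = -1*(-2) - 3 = 2 - 3 = -1)
s(x)*u(3/(-17)) = (2*(-6)*(-6 - 6))*(-1) = (2*(-6)*(-12))*(-1) = 144*(-1) = -144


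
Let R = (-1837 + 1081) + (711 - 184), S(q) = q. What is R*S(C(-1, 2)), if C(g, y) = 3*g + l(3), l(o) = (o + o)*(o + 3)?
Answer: -7557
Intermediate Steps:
l(o) = 2*o*(3 + o) (l(o) = (2*o)*(3 + o) = 2*o*(3 + o))
C(g, y) = 36 + 3*g (C(g, y) = 3*g + 2*3*(3 + 3) = 3*g + 2*3*6 = 3*g + 36 = 36 + 3*g)
R = -229 (R = -756 + 527 = -229)
R*S(C(-1, 2)) = -229*(36 + 3*(-1)) = -229*(36 - 3) = -229*33 = -7557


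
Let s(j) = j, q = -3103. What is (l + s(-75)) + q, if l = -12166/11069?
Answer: -35189448/11069 ≈ -3179.1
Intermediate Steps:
l = -12166/11069 (l = -12166*1/11069 = -12166/11069 ≈ -1.0991)
(l + s(-75)) + q = (-12166/11069 - 75) - 3103 = -842341/11069 - 3103 = -35189448/11069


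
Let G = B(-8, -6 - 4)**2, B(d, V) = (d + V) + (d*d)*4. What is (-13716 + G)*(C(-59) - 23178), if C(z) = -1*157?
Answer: -1001724880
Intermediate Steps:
C(z) = -157
B(d, V) = V + d + 4*d**2 (B(d, V) = (V + d) + d**2*4 = (V + d) + 4*d**2 = V + d + 4*d**2)
G = 56644 (G = ((-6 - 4) - 8 + 4*(-8)**2)**2 = (-10 - 8 + 4*64)**2 = (-10 - 8 + 256)**2 = 238**2 = 56644)
(-13716 + G)*(C(-59) - 23178) = (-13716 + 56644)*(-157 - 23178) = 42928*(-23335) = -1001724880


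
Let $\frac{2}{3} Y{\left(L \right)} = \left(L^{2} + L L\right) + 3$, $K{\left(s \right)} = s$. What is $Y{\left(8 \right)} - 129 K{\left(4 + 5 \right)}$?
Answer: $- \frac{1929}{2} \approx -964.5$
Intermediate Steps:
$Y{\left(L \right)} = \frac{9}{2} + 3 L^{2}$ ($Y{\left(L \right)} = \frac{3 \left(\left(L^{2} + L L\right) + 3\right)}{2} = \frac{3 \left(\left(L^{2} + L^{2}\right) + 3\right)}{2} = \frac{3 \left(2 L^{2} + 3\right)}{2} = \frac{3 \left(3 + 2 L^{2}\right)}{2} = \frac{9}{2} + 3 L^{2}$)
$Y{\left(8 \right)} - 129 K{\left(4 + 5 \right)} = \left(\frac{9}{2} + 3 \cdot 8^{2}\right) - 129 \left(4 + 5\right) = \left(\frac{9}{2} + 3 \cdot 64\right) - 1161 = \left(\frac{9}{2} + 192\right) - 1161 = \frac{393}{2} - 1161 = - \frac{1929}{2}$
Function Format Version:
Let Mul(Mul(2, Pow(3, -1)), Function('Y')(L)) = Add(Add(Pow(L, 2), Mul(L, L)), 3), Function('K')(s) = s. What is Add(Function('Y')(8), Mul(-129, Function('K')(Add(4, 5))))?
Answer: Rational(-1929, 2) ≈ -964.50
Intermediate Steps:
Function('Y')(L) = Add(Rational(9, 2), Mul(3, Pow(L, 2))) (Function('Y')(L) = Mul(Rational(3, 2), Add(Add(Pow(L, 2), Mul(L, L)), 3)) = Mul(Rational(3, 2), Add(Add(Pow(L, 2), Pow(L, 2)), 3)) = Mul(Rational(3, 2), Add(Mul(2, Pow(L, 2)), 3)) = Mul(Rational(3, 2), Add(3, Mul(2, Pow(L, 2)))) = Add(Rational(9, 2), Mul(3, Pow(L, 2))))
Add(Function('Y')(8), Mul(-129, Function('K')(Add(4, 5)))) = Add(Add(Rational(9, 2), Mul(3, Pow(8, 2))), Mul(-129, Add(4, 5))) = Add(Add(Rational(9, 2), Mul(3, 64)), Mul(-129, 9)) = Add(Add(Rational(9, 2), 192), -1161) = Add(Rational(393, 2), -1161) = Rational(-1929, 2)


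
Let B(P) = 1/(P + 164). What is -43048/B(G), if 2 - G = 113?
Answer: -2281544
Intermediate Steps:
G = -111 (G = 2 - 1*113 = 2 - 113 = -111)
B(P) = 1/(164 + P)
-43048/B(G) = -43048/(1/(164 - 111)) = -43048/(1/53) = -43048/1/53 = -43048*53 = -2281544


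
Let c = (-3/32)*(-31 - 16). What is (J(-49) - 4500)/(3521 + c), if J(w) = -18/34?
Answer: -2448288/1917821 ≈ -1.2766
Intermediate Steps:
J(w) = -9/17 (J(w) = -18*1/34 = -9/17)
c = 141/32 (c = -3*1/32*(-47) = -3/32*(-47) = 141/32 ≈ 4.4063)
(J(-49) - 4500)/(3521 + c) = (-9/17 - 4500)/(3521 + 141/32) = -76509/(17*112813/32) = -76509/17*32/112813 = -2448288/1917821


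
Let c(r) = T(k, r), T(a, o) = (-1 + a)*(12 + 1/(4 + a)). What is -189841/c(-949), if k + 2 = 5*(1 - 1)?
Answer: 379682/75 ≈ 5062.4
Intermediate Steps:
k = -2 (k = -2 + 5*(1 - 1) = -2 + 5*0 = -2 + 0 = -2)
c(r) = -75/2 (c(r) = (-49 + 12*(-2)² + 37*(-2))/(4 - 2) = (-49 + 12*4 - 74)/2 = (-49 + 48 - 74)/2 = (½)*(-75) = -75/2)
-189841/c(-949) = -189841/(-75/2) = -189841*(-2/75) = 379682/75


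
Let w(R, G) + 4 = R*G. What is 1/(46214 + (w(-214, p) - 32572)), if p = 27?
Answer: 1/7860 ≈ 0.00012723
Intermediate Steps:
w(R, G) = -4 + G*R (w(R, G) = -4 + R*G = -4 + G*R)
1/(46214 + (w(-214, p) - 32572)) = 1/(46214 + ((-4 + 27*(-214)) - 32572)) = 1/(46214 + ((-4 - 5778) - 32572)) = 1/(46214 + (-5782 - 32572)) = 1/(46214 - 38354) = 1/7860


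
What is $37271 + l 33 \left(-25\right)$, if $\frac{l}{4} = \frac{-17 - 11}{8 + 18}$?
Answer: $\frac{530723}{13} \approx 40825.0$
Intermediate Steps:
$l = - \frac{56}{13}$ ($l = 4 \frac{-17 - 11}{8 + 18} = 4 \left(- \frac{28}{26}\right) = 4 \left(\left(-28\right) \frac{1}{26}\right) = 4 \left(- \frac{14}{13}\right) = - \frac{56}{13} \approx -4.3077$)
$37271 + l 33 \left(-25\right) = 37271 + \left(- \frac{56}{13}\right) 33 \left(-25\right) = 37271 - - \frac{46200}{13} = 37271 + \frac{46200}{13} = \frac{530723}{13}$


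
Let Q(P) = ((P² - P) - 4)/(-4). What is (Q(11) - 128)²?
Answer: 95481/4 ≈ 23870.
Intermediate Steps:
Q(P) = 1 - P²/4 + P/4 (Q(P) = (-4 + P² - P)*(-¼) = 1 - P²/4 + P/4)
(Q(11) - 128)² = ((1 - ¼*11² + (¼)*11) - 128)² = ((1 - ¼*121 + 11/4) - 128)² = ((1 - 121/4 + 11/4) - 128)² = (-53/2 - 128)² = (-309/2)² = 95481/4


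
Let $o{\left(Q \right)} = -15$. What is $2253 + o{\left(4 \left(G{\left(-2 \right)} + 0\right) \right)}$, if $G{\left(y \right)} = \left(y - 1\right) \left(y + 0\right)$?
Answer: $2238$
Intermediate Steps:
$G{\left(y \right)} = y \left(-1 + y\right)$ ($G{\left(y \right)} = \left(-1 + y\right) y = y \left(-1 + y\right)$)
$2253 + o{\left(4 \left(G{\left(-2 \right)} + 0\right) \right)} = 2253 - 15 = 2238$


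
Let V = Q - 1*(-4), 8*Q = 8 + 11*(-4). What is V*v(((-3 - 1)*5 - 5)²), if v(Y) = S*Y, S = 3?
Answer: -1875/2 ≈ -937.50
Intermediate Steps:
Q = -9/2 (Q = (8 + 11*(-4))/8 = (8 - 44)/8 = (⅛)*(-36) = -9/2 ≈ -4.5000)
v(Y) = 3*Y
V = -½ (V = -9/2 - 1*(-4) = -9/2 + 4 = -½ ≈ -0.50000)
V*v(((-3 - 1)*5 - 5)²) = -3*((-3 - 1)*5 - 5)²/2 = -3*(-4*5 - 5)²/2 = -3*(-20 - 5)²/2 = -3*(-25)²/2 = -3*625/2 = -½*1875 = -1875/2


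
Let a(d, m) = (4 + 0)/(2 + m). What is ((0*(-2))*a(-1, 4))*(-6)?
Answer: 0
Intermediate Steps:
a(d, m) = 4/(2 + m)
((0*(-2))*a(-1, 4))*(-6) = ((0*(-2))*(4/(2 + 4)))*(-6) = (0*(4/6))*(-6) = (0*(4*(1/6)))*(-6) = (0*(2/3))*(-6) = 0*(-6) = 0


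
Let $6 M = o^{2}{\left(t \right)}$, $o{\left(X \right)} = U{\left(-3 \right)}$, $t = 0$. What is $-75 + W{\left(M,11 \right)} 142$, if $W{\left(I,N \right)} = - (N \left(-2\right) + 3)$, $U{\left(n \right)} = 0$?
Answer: $2623$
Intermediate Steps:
$o{\left(X \right)} = 0$
$M = 0$ ($M = \frac{0^{2}}{6} = \frac{1}{6} \cdot 0 = 0$)
$W{\left(I,N \right)} = -3 + 2 N$ ($W{\left(I,N \right)} = - (- 2 N + 3) = - (3 - 2 N) = -3 + 2 N$)
$-75 + W{\left(M,11 \right)} 142 = -75 + \left(-3 + 2 \cdot 11\right) 142 = -75 + \left(-3 + 22\right) 142 = -75 + 19 \cdot 142 = -75 + 2698 = 2623$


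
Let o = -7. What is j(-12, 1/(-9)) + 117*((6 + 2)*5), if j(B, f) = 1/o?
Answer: 32759/7 ≈ 4679.9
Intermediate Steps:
j(B, f) = -⅐ (j(B, f) = 1/(-7) = -⅐)
j(-12, 1/(-9)) + 117*((6 + 2)*5) = -⅐ + 117*((6 + 2)*5) = -⅐ + 117*(8*5) = -⅐ + 117*40 = -⅐ + 4680 = 32759/7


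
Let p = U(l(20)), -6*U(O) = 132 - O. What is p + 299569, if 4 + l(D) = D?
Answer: 898649/3 ≈ 2.9955e+5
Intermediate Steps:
l(D) = -4 + D
U(O) = -22 + O/6 (U(O) = -(132 - O)/6 = -22 + O/6)
p = -58/3 (p = -22 + (-4 + 20)/6 = -22 + (⅙)*16 = -22 + 8/3 = -58/3 ≈ -19.333)
p + 299569 = -58/3 + 299569 = 898649/3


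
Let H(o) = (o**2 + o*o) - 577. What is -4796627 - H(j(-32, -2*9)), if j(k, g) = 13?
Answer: -4796388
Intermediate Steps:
H(o) = -577 + 2*o**2 (H(o) = (o**2 + o**2) - 577 = 2*o**2 - 577 = -577 + 2*o**2)
-4796627 - H(j(-32, -2*9)) = -4796627 - (-577 + 2*13**2) = -4796627 - (-577 + 2*169) = -4796627 - (-577 + 338) = -4796627 - 1*(-239) = -4796627 + 239 = -4796388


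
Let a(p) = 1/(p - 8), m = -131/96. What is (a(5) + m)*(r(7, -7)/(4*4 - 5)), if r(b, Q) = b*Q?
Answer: 7987/1056 ≈ 7.5634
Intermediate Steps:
m = -131/96 (m = -131*1/96 = -131/96 ≈ -1.3646)
a(p) = 1/(-8 + p)
r(b, Q) = Q*b
(a(5) + m)*(r(7, -7)/(4*4 - 5)) = (1/(-8 + 5) - 131/96)*((-7*7)/(4*4 - 5)) = (1/(-3) - 131/96)*(-49/(16 - 5)) = (-1/3 - 131/96)*(-49/11) = -(-7987)/(96*11) = -163/96*(-49/11) = 7987/1056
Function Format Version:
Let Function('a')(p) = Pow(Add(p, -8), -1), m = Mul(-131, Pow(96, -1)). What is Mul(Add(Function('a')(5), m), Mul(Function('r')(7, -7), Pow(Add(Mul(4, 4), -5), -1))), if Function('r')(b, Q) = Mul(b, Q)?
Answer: Rational(7987, 1056) ≈ 7.5634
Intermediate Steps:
m = Rational(-131, 96) (m = Mul(-131, Rational(1, 96)) = Rational(-131, 96) ≈ -1.3646)
Function('a')(p) = Pow(Add(-8, p), -1)
Function('r')(b, Q) = Mul(Q, b)
Mul(Add(Function('a')(5), m), Mul(Function('r')(7, -7), Pow(Add(Mul(4, 4), -5), -1))) = Mul(Add(Pow(Add(-8, 5), -1), Rational(-131, 96)), Mul(Mul(-7, 7), Pow(Add(Mul(4, 4), -5), -1))) = Mul(Add(Pow(-3, -1), Rational(-131, 96)), Mul(-49, Pow(Add(16, -5), -1))) = Mul(Add(Rational(-1, 3), Rational(-131, 96)), Mul(-49, Pow(11, -1))) = Mul(Rational(-163, 96), Mul(-49, Rational(1, 11))) = Mul(Rational(-163, 96), Rational(-49, 11)) = Rational(7987, 1056)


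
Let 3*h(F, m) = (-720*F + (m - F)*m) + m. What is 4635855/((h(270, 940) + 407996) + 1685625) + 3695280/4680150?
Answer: 2997047874553/1047917254015 ≈ 2.8600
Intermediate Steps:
h(F, m) = -240*F + m/3 + m*(m - F)/3 (h(F, m) = ((-720*F + (m - F)*m) + m)/3 = ((-720*F + m*(m - F)) + m)/3 = (m - 720*F + m*(m - F))/3 = -240*F + m/3 + m*(m - F)/3)
4635855/((h(270, 940) + 407996) + 1685625) + 3695280/4680150 = 4635855/(((-240*270 + (⅓)*940 + (⅓)*940² - ⅓*270*940) + 407996) + 1685625) + 3695280/4680150 = 4635855/(((-64800 + 940/3 + (⅓)*883600 - 84600) + 407996) + 1685625) + 3695280*(1/4680150) = 4635855/(((-64800 + 940/3 + 883600/3 - 84600) + 407996) + 1685625) + 123176/156005 = 4635855/((436340/3 + 407996) + 1685625) + 123176/156005 = 4635855/(1660328/3 + 1685625) + 123176/156005 = 4635855/(6717203/3) + 123176/156005 = 4635855*(3/6717203) + 123176/156005 = 13907565/6717203 + 123176/156005 = 2997047874553/1047917254015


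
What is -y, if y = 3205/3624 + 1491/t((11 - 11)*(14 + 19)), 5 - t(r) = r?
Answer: -5419409/18120 ≈ -299.08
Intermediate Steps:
t(r) = 5 - r
y = 5419409/18120 (y = 3205/3624 + 1491/(5 - (11 - 11)*(14 + 19)) = 3205*(1/3624) + 1491/(5 - 0*33) = 3205/3624 + 1491/(5 - 1*0) = 3205/3624 + 1491/(5 + 0) = 3205/3624 + 1491/5 = 5419409/18120 ≈ 299.08)
-y = -1*5419409/18120 = -5419409/18120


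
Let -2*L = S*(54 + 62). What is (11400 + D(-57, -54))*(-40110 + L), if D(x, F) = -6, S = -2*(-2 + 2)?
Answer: -457013340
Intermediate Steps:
S = 0 (S = -2*0 = 0)
L = 0 (L = -0*(54 + 62) = -0*116 = -½*0 = 0)
(11400 + D(-57, -54))*(-40110 + L) = (11400 - 6)*(-40110 + 0) = 11394*(-40110) = -457013340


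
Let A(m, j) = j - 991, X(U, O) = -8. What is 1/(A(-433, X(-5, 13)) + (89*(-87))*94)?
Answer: -1/728841 ≈ -1.3720e-6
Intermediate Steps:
A(m, j) = -991 + j
1/(A(-433, X(-5, 13)) + (89*(-87))*94) = 1/((-991 - 8) + (89*(-87))*94) = 1/(-999 - 7743*94) = 1/(-999 - 727842) = 1/(-728841) = -1/728841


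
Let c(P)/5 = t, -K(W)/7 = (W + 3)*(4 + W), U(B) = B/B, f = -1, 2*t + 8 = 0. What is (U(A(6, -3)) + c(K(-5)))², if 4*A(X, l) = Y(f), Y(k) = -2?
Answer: 361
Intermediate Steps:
t = -4 (t = -4 + (½)*0 = -4 + 0 = -4)
A(X, l) = -½ (A(X, l) = (¼)*(-2) = -½)
U(B) = 1
K(W) = -7*(3 + W)*(4 + W) (K(W) = -7*(W + 3)*(4 + W) = -7*(3 + W)*(4 + W))
c(P) = -20 (c(P) = 5*(-4) = -20)
(U(A(6, -3)) + c(K(-5)))² = (1 - 20)² = (-19)² = 361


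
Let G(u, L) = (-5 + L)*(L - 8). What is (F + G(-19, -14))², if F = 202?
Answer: 384400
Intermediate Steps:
G(u, L) = (-8 + L)*(-5 + L) (G(u, L) = (-5 + L)*(-8 + L) = (-8 + L)*(-5 + L))
(F + G(-19, -14))² = (202 + (40 + (-14)² - 13*(-14)))² = (202 + (40 + 196 + 182))² = (202 + 418)² = 620² = 384400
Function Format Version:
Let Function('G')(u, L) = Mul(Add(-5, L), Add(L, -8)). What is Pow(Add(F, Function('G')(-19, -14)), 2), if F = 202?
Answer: 384400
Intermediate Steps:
Function('G')(u, L) = Mul(Add(-8, L), Add(-5, L)) (Function('G')(u, L) = Mul(Add(-5, L), Add(-8, L)) = Mul(Add(-8, L), Add(-5, L)))
Pow(Add(F, Function('G')(-19, -14)), 2) = Pow(Add(202, Add(40, Pow(-14, 2), Mul(-13, -14))), 2) = Pow(Add(202, Add(40, 196, 182)), 2) = Pow(Add(202, 418), 2) = Pow(620, 2) = 384400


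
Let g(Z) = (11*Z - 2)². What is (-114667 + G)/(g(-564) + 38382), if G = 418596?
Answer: 303929/38552818 ≈ 0.0078834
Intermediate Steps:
g(Z) = (-2 + 11*Z)²
(-114667 + G)/(g(-564) + 38382) = (-114667 + 418596)/((-2 + 11*(-564))² + 38382) = 303929/((-2 - 6204)² + 38382) = 303929/((-6206)² + 38382) = 303929/(38514436 + 38382) = 303929/38552818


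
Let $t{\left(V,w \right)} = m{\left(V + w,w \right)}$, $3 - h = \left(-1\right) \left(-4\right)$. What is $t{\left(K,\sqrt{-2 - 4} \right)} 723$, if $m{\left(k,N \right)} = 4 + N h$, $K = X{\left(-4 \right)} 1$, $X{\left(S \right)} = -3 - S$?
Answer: $2892 - 723 i \sqrt{6} \approx 2892.0 - 1771.0 i$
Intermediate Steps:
$h = -1$ ($h = 3 - \left(-1\right) \left(-4\right) = 3 - 4 = -1$)
$K = 1$ ($K = \left(-3 - -4\right) 1 = \left(-3 + 4\right) 1 = 1 \cdot 1 = 1$)
$m{\left(k,N \right)} = 4 - N$ ($m{\left(k,N \right)} = 4 + N \left(-1\right) = 4 - N$)
$t{\left(V,w \right)} = 4 - w$
$t{\left(K,\sqrt{-2 - 4} \right)} 723 = \left(4 - \sqrt{-2 - 4}\right) 723 = \left(4 - \sqrt{-6}\right) 723 = \left(4 - i \sqrt{6}\right) 723 = 2892 - 723 i \sqrt{6}$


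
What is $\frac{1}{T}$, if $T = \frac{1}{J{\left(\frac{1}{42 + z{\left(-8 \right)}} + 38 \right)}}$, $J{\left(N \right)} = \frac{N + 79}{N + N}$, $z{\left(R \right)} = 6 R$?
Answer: $\frac{701}{454} \approx 1.5441$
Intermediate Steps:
$J{\left(N \right)} = \frac{79 + N}{2 N}$
$T = \frac{454}{701}$ ($T = \frac{1}{\frac{1}{2} \frac{1}{\frac{1}{42 + 6 \left(-8\right)} + 38} \left(79 + \left(\frac{1}{42 + 6 \left(-8\right)} + 38\right)\right)} = \frac{1}{\frac{1}{2} \frac{1}{\frac{1}{42 - 48} + 38} \left(79 + \left(\frac{1}{42 - 48} + 38\right)\right)} = \frac{1}{\frac{1}{2} \frac{1}{\frac{1}{-6} + 38} \left(79 + \left(\frac{1}{-6} + 38\right)\right)} = \frac{1}{\frac{1}{2} \frac{1}{- \frac{1}{6} + 38} \left(79 + \left(- \frac{1}{6} + 38\right)\right)} = \frac{1}{\frac{1}{2} \frac{1}{\frac{227}{6}} \left(79 + \frac{227}{6}\right)} = \frac{1}{\frac{1}{2} \cdot \frac{6}{227} \cdot \frac{701}{6}} = \frac{1}{\frac{701}{454}} = \frac{454}{701} \approx 0.64765$)
$\frac{1}{T} = \frac{1}{\frac{454}{701}} = \frac{701}{454}$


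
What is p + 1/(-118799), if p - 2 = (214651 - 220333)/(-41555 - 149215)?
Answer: 7666899268/3777214205 ≈ 2.0298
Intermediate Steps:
p = 64537/31795 (p = 2 + (214651 - 220333)/(-41555 - 149215) = 2 - 5682/(-190770) = 2 - 5682*(-1/190770) = 2 + 947/31795 = 64537/31795 ≈ 2.0298)
p + 1/(-118799) = 64537/31795 + 1/(-118799) = 64537/31795 - 1/118799 = 7666899268/3777214205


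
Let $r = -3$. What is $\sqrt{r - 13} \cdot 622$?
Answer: $2488 i \approx 2488.0 i$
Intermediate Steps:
$\sqrt{r - 13} \cdot 622 = \sqrt{-3 - 13} \cdot 622 = \sqrt{-16} \cdot 622 = 4 i 622 = 2488 i$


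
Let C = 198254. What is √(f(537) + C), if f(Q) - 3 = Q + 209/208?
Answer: √537541693/52 ≈ 445.86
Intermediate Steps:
f(Q) = 833/208 + Q (f(Q) = 3 + (Q + 209/208) = 3 + (209/208 + Q) = 833/208 + Q)
√(f(537) + C) = √((833/208 + 537) + 198254) = √(112529/208 + 198254) = √(41349361/208) = √537541693/52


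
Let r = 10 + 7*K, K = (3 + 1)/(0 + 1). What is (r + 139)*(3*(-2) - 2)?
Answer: -1416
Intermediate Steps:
K = 4 (K = 4/1 = 4*1 = 4)
r = 38 (r = 10 + 7*4 = 10 + 28 = 38)
(r + 139)*(3*(-2) - 2) = (38 + 139)*(3*(-2) - 2) = 177*(-6 - 2) = 177*(-8) = -1416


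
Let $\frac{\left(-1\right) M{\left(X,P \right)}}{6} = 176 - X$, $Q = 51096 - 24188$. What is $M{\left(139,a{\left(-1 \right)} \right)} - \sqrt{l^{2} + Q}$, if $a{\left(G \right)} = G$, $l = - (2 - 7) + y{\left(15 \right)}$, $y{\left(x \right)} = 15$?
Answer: $-222 - 2 \sqrt{6827} \approx -387.25$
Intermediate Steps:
$Q = 26908$ ($Q = 51096 - 24188 = 26908$)
$l = 20$ ($l = - (2 - 7) + 15 = \left(-1\right) \left(-5\right) + 15 = 5 + 15 = 20$)
$M{\left(X,P \right)} = -1056 + 6 X$ ($M{\left(X,P \right)} = - 6 \left(176 - X\right) = -1056 + 6 X$)
$M{\left(139,a{\left(-1 \right)} \right)} - \sqrt{l^{2} + Q} = \left(-1056 + 6 \cdot 139\right) - \sqrt{20^{2} + 26908} = \left(-1056 + 834\right) - \sqrt{400 + 26908} = -222 - \sqrt{27308} = -222 - 2 \sqrt{6827}$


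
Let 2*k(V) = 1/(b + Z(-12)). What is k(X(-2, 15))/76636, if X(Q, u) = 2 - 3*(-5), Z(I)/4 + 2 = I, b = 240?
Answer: 1/28202048 ≈ 3.5458e-8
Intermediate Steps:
Z(I) = -8 + 4*I
X(Q, u) = 17 (X(Q, u) = 2 + 15 = 17)
k(V) = 1/368 (k(V) = 1/(2*(240 + (-8 + 4*(-12)))) = 1/(2*(240 + (-8 - 48))) = 1/(2*(240 - 56)) = (½)/184 = (½)*(1/184) = 1/368)
k(X(-2, 15))/76636 = (1/368)/76636 = (1/368)*(1/76636) = 1/28202048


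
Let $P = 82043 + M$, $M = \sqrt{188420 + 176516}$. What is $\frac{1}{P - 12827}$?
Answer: $\frac{8652}{598811215} - \frac{11 \sqrt{754}}{2395244860} \approx 1.4323 \cdot 10^{-5}$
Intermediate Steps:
$M = 22 \sqrt{754}$ ($M = \sqrt{364936} = 22 \sqrt{754} \approx 604.1$)
$P = 82043 + 22 \sqrt{754} \approx 82647.0$
$\frac{1}{P - 12827} = \frac{1}{\left(82043 + 22 \sqrt{754}\right) - 12827} = \frac{1}{69216 + 22 \sqrt{754}}$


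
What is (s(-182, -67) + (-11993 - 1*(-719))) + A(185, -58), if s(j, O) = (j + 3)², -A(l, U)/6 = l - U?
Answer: 19309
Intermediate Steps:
A(l, U) = -6*l + 6*U (A(l, U) = -6*(l - U) = -6*l + 6*U)
s(j, O) = (3 + j)²
(s(-182, -67) + (-11993 - 1*(-719))) + A(185, -58) = ((3 - 182)² + (-11993 - 1*(-719))) + (-6*185 + 6*(-58)) = ((-179)² + (-11993 + 719)) + (-1110 - 348) = (32041 - 11274) - 1458 = 20767 - 1458 = 19309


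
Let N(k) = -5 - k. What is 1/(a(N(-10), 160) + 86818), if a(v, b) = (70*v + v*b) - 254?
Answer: 1/87714 ≈ 1.1401e-5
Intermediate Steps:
a(v, b) = -254 + 70*v + b*v (a(v, b) = (70*v + b*v) - 254 = -254 + 70*v + b*v)
1/(a(N(-10), 160) + 86818) = 1/((-254 + 70*(-5 - 1*(-10)) + 160*(-5 - 1*(-10))) + 86818) = 1/((-254 + 70*(-5 + 10) + 160*(-5 + 10)) + 86818) = 1/((-254 + 70*5 + 160*5) + 86818) = 1/((-254 + 350 + 800) + 86818) = 1/(896 + 86818) = 1/87714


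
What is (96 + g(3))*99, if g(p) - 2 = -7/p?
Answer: 9471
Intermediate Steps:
g(p) = 2 - 7/p
(96 + g(3))*99 = (96 + (2 - 7/3))*99 = (96 - ⅓)*99 = (287/3)*99 = 9471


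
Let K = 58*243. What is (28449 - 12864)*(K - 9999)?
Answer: 63820575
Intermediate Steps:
K = 14094
(28449 - 12864)*(K - 9999) = (28449 - 12864)*(14094 - 9999) = 15585*4095 = 63820575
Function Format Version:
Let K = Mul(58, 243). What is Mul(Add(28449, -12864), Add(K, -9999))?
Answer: 63820575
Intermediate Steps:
K = 14094
Mul(Add(28449, -12864), Add(K, -9999)) = Mul(Add(28449, -12864), Add(14094, -9999)) = Mul(15585, 4095) = 63820575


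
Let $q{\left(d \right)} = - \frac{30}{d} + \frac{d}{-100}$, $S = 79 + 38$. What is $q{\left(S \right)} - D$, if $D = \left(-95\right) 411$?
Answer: $\frac{152269937}{3900} \approx 39044.0$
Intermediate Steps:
$D = -39045$
$S = 117$
$q{\left(d \right)} = - \frac{30}{d} - \frac{d}{100}$ ($q{\left(d \right)} = - \frac{30}{d} + d \left(- \frac{1}{100}\right) = - \frac{30}{d} - \frac{d}{100}$)
$q{\left(S \right)} - D = \left(- \frac{30}{117} - \frac{117}{100}\right) - -39045 = \left(\left(-30\right) \frac{1}{117} - \frac{117}{100}\right) + 39045 = \left(- \frac{10}{39} - \frac{117}{100}\right) + 39045 = - \frac{5563}{3900} + 39045 = \frac{152269937}{3900}$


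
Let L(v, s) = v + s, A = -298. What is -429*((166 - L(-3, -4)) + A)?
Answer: 53625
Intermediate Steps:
L(v, s) = s + v
-429*((166 - L(-3, -4)) + A) = -429*((166 - (-4 - 3)) - 298) = -429*((166 - 1*(-7)) - 298) = -429*((166 + 7) - 298) = -429*(173 - 298) = -429*(-125) = 53625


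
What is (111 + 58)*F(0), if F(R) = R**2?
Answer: 0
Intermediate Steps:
(111 + 58)*F(0) = (111 + 58)*0**2 = 169*0 = 0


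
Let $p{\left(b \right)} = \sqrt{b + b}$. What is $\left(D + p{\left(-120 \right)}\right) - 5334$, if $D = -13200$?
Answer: $-18534 + 4 i \sqrt{15} \approx -18534.0 + 15.492 i$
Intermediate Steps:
$p{\left(b \right)} = \sqrt{2} \sqrt{b}$ ($p{\left(b \right)} = \sqrt{2 b} = \sqrt{2} \sqrt{b}$)
$\left(D + p{\left(-120 \right)}\right) - 5334 = \left(-13200 + \sqrt{2} \sqrt{-120}\right) - 5334 = \left(-13200 + \sqrt{2} \cdot 2 i \sqrt{30}\right) - 5334 = \left(-13200 + 4 i \sqrt{15}\right) - 5334 = -18534 + 4 i \sqrt{15}$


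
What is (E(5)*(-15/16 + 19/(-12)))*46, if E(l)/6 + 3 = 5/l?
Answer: 2783/2 ≈ 1391.5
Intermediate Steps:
E(l) = -18 + 30/l (E(l) = -18 + 6*(5/l) = -18 + 30/l)
(E(5)*(-15/16 + 19/(-12)))*46 = ((-18 + 30/5)*(-15/16 + 19/(-12)))*46 = ((-18 + 30*(⅕))*(-15*1/16 + 19*(-1/12)))*46 = ((-18 + 6)*(-15/16 - 19/12))*46 = -12*(-121/48)*46 = (121/4)*46 = 2783/2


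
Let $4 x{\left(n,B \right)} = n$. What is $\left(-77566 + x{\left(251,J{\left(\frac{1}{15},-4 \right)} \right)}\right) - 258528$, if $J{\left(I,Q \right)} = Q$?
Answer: $- \frac{1344125}{4} \approx -3.3603 \cdot 10^{5}$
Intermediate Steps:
$x{\left(n,B \right)} = \frac{n}{4}$
$\left(-77566 + x{\left(251,J{\left(\frac{1}{15},-4 \right)} \right)}\right) - 258528 = \left(-77566 + \frac{1}{4} \cdot 251\right) - 258528 = \left(-77566 + \frac{251}{4}\right) - 258528 = - \frac{310013}{4} - 258528 = - \frac{1344125}{4}$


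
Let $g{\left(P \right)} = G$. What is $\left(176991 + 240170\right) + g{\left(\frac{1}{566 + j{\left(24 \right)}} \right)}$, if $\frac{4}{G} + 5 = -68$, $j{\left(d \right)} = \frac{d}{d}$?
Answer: $\frac{30452749}{73} \approx 4.1716 \cdot 10^{5}$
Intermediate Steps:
$j{\left(d \right)} = 1$
$G = - \frac{4}{73}$ ($G = \frac{4}{-5 - 68} = \frac{4}{-73} = 4 \left(- \frac{1}{73}\right) = - \frac{4}{73} \approx -0.054795$)
$g{\left(P \right)} = - \frac{4}{73}$
$\left(176991 + 240170\right) + g{\left(\frac{1}{566 + j{\left(24 \right)}} \right)} = \left(176991 + 240170\right) - \frac{4}{73} = 417161 - \frac{4}{73} = \frac{30452749}{73}$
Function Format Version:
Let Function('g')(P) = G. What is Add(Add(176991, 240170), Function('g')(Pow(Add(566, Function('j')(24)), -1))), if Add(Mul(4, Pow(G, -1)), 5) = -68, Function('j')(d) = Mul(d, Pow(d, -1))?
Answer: Rational(30452749, 73) ≈ 4.1716e+5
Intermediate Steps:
Function('j')(d) = 1
G = Rational(-4, 73) (G = Mul(4, Pow(Add(-5, -68), -1)) = Mul(4, Pow(-73, -1)) = Mul(4, Rational(-1, 73)) = Rational(-4, 73) ≈ -0.054795)
Function('g')(P) = Rational(-4, 73)
Add(Add(176991, 240170), Function('g')(Pow(Add(566, Function('j')(24)), -1))) = Add(Add(176991, 240170), Rational(-4, 73)) = Add(417161, Rational(-4, 73)) = Rational(30452749, 73)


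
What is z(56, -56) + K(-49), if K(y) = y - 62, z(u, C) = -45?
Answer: -156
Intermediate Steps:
K(y) = -62 + y
z(56, -56) + K(-49) = -45 + (-62 - 49) = -45 - 111 = -156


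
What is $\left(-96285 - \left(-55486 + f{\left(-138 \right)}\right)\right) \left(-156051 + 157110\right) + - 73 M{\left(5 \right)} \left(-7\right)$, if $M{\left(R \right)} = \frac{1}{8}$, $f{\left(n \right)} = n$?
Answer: $- \frac{344479481}{8} \approx -4.306 \cdot 10^{7}$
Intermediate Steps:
$M{\left(R \right)} = \frac{1}{8}$
$\left(-96285 - \left(-55486 + f{\left(-138 \right)}\right)\right) \left(-156051 + 157110\right) + - 73 M{\left(5 \right)} \left(-7\right) = \left(-96285 + \left(55486 - -138\right)\right) \left(-156051 + 157110\right) + \left(-73\right) \frac{1}{8} \left(-7\right) = \left(-96285 + \left(55486 + 138\right)\right) 1059 - - \frac{511}{8} = \left(-96285 + 55624\right) 1059 + \frac{511}{8} = \left(-40661\right) 1059 + \frac{511}{8} = -43059999 + \frac{511}{8} = - \frac{344479481}{8}$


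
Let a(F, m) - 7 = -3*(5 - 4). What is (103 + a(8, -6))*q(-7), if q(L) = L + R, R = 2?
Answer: -535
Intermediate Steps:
a(F, m) = 4 (a(F, m) = 7 - 3*(5 - 4) = 7 - 3*1 = 7 - 3 = 4)
q(L) = 2 + L (q(L) = L + 2 = 2 + L)
(103 + a(8, -6))*q(-7) = (103 + 4)*(2 - 7) = 107*(-5) = -535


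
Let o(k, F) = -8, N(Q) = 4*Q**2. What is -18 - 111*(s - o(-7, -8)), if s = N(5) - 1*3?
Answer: -11673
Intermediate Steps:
s = 97 (s = 4*5**2 - 1*3 = 4*25 - 3 = 100 - 3 = 97)
-18 - 111*(s - o(-7, -8)) = -18 - 111*(97 - 1*(-8)) = -18 - 111*(97 + 8) = -18 - 111*105 = -18 - 11655 = -11673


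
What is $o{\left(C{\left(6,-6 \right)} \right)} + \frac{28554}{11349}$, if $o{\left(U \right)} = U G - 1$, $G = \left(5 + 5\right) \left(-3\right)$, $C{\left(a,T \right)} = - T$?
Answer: $- \frac{675205}{3783} \approx -178.48$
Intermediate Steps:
$G = -30$ ($G = 10 \left(-3\right) = -30$)
$o{\left(U \right)} = -1 - 30 U$ ($o{\left(U \right)} = U \left(-30\right) - 1 = - 30 U - 1 = -1 - 30 U$)
$o{\left(C{\left(6,-6 \right)} \right)} + \frac{28554}{11349} = \left(-1 - 30 \left(\left(-1\right) \left(-6\right)\right)\right) + \frac{28554}{11349} = \left(-1 - 180\right) + 28554 \cdot \frac{1}{11349} = \left(-1 - 180\right) + \frac{9518}{3783} = -181 + \frac{9518}{3783} = - \frac{675205}{3783}$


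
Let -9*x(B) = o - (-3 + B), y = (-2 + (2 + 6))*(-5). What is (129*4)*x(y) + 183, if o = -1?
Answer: -4955/3 ≈ -1651.7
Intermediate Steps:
y = -30 (y = (-2 + 8)*(-5) = 6*(-5) = -30)
x(B) = -2/9 + B/9 (x(B) = -(-1 - (-3 + B))/9 = -(-1 + (3 - B))/9 = -(2 - B)/9 = -2/9 + B/9)
(129*4)*x(y) + 183 = (129*4)*(-2/9 + (⅑)*(-30)) + 183 = 516*(-2/9 - 10/3) + 183 = 516*(-32/9) + 183 = -5504/3 + 183 = -4955/3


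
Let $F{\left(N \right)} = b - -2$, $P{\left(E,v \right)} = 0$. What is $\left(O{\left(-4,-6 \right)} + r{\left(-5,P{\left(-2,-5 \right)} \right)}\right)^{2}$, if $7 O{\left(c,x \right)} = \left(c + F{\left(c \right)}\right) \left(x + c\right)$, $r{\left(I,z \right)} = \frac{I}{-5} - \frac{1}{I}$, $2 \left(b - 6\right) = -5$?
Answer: $\frac{1089}{1225} \approx 0.88898$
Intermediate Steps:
$b = \frac{7}{2}$ ($b = 6 + \frac{1}{2} \left(-5\right) = 6 - \frac{5}{2} = \frac{7}{2} \approx 3.5$)
$F{\left(N \right)} = \frac{11}{2}$ ($F{\left(N \right)} = \frac{7}{2} - -2 = \frac{7}{2} + 2 = \frac{11}{2}$)
$r{\left(I,z \right)} = - \frac{1}{I} - \frac{I}{5}$ ($r{\left(I,z \right)} = I \left(- \frac{1}{5}\right) - \frac{1}{I} = - \frac{I}{5} - \frac{1}{I} = - \frac{1}{I} - \frac{I}{5}$)
$O{\left(c,x \right)} = \frac{\left(\frac{11}{2} + c\right) \left(c + x\right)}{7}$ ($O{\left(c,x \right)} = \frac{\left(c + \frac{11}{2}\right) \left(x + c\right)}{7} = \frac{\left(\frac{11}{2} + c\right) \left(c + x\right)}{7}$)
$\left(O{\left(-4,-6 \right)} + r{\left(-5,P{\left(-2,-5 \right)} \right)}\right)^{2} = \left(\left(\frac{\left(-4\right)^{2}}{7} + \frac{11}{14} \left(-4\right) + \frac{11}{14} \left(-6\right) + \frac{1}{7} \left(-4\right) \left(-6\right)\right) - - \frac{6}{5}\right)^{2} = \left(\left(\frac{1}{7} \cdot 16 - \frac{22}{7} - \frac{33}{7} + \frac{24}{7}\right) + \left(\left(-1\right) \left(- \frac{1}{5}\right) + 1\right)\right)^{2} = \left(\left(\frac{16}{7} - \frac{22}{7} - \frac{33}{7} + \frac{24}{7}\right) + \left(\frac{1}{5} + 1\right)\right)^{2} = \left(- \frac{15}{7} + \frac{6}{5}\right)^{2} = \left(- \frac{33}{35}\right)^{2} = \frac{1089}{1225}$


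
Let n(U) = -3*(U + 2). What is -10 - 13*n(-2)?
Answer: -10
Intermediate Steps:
n(U) = -6 - 3*U (n(U) = -3*(2 + U) = -6 - 3*U)
-10 - 13*n(-2) = -10 - 13*(-6 - 3*(-2)) = -10 - 13*(-6 + 6) = -10 - 13*0 = -10 + 0 = -10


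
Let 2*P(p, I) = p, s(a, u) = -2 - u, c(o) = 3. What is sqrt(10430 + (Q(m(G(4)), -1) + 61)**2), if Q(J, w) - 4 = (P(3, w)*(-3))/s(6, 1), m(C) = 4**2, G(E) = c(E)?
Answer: 3*sqrt(6601)/2 ≈ 121.87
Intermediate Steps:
G(E) = 3
P(p, I) = p/2
m(C) = 16
Q(J, w) = 11/2 (Q(J, w) = 4 + (((1/2)*3)*(-3))/(-2 - 1*1) = 4 + ((3/2)*(-3))/(-2 - 1) = 4 - 9/2/(-3) = 4 - 9/2*(-1/3) = 4 + 3/2 = 11/2)
sqrt(10430 + (Q(m(G(4)), -1) + 61)**2) = sqrt(10430 + (11/2 + 61)**2) = sqrt(10430 + (133/2)**2) = sqrt(10430 + 17689/4) = sqrt(59409/4) = 3*sqrt(6601)/2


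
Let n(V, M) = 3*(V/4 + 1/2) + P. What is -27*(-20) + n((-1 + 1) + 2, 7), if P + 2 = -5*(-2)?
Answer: 551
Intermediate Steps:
P = 8 (P = -2 - 5*(-2) = -2 + 10 = 8)
n(V, M) = 19/2 + 3*V/4 (n(V, M) = 3*(V/4 + 1/2) + 8 = 3*(1/2 + V/4) + 8 = (3/2 + 3*V/4) + 8 = 19/2 + 3*V/4)
-27*(-20) + n((-1 + 1) + 2, 7) = -27*(-20) + (19/2 + 3*((-1 + 1) + 2)/4) = 540 + (19/2 + 3*(0 + 2)/4) = 540 + (19/2 + (3/4)*2) = 540 + (19/2 + 3/2) = 540 + 11 = 551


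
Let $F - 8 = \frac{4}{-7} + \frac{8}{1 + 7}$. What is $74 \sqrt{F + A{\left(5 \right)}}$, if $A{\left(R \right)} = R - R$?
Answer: $\frac{74 \sqrt{413}}{7} \approx 214.84$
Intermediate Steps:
$A{\left(R \right)} = 0$
$F = \frac{59}{7}$ ($F = 8 + \left(\frac{4}{-7} + \frac{8}{1 + 7}\right) = 8 + \left(4 \left(- \frac{1}{7}\right) + \frac{8}{8}\right) = 8 + \left(- \frac{4}{7} + 8 \cdot \frac{1}{8}\right) = 8 + \left(- \frac{4}{7} + 1\right) = 8 + \frac{3}{7} = \frac{59}{7} \approx 8.4286$)
$74 \sqrt{F + A{\left(5 \right)}} = 74 \sqrt{\frac{59}{7} + 0} = 74 \sqrt{\frac{59}{7}} = 74 \frac{\sqrt{413}}{7} = \frac{74 \sqrt{413}}{7}$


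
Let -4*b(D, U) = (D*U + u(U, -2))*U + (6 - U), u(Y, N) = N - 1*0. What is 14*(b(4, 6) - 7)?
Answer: -560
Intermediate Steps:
u(Y, N) = N (u(Y, N) = N + 0 = N)
b(D, U) = -3/2 + U/4 - U*(-2 + D*U)/4 (b(D, U) = -((D*U - 2)*U + (6 - U))/4 = -((-2 + D*U)*U + (6 - U))/4 = -(U*(-2 + D*U) + (6 - U))/4 = -(6 - U + U*(-2 + D*U))/4 = -3/2 + U/4 - U*(-2 + D*U)/4)
14*(b(4, 6) - 7) = 14*((-3/2 + (¾)*6 - ¼*4*6²) - 7) = 14*((-3/2 + 9/2 - ¼*4*36) - 7) = 14*((-3/2 + 9/2 - 36) - 7) = 14*(-33 - 7) = 14*(-40) = -560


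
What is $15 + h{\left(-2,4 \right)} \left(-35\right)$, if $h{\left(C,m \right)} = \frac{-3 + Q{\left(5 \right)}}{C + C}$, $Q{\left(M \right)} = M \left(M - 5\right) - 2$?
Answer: $- \frac{115}{4} \approx -28.75$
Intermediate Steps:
$Q{\left(M \right)} = -2 + M \left(-5 + M\right)$ ($Q{\left(M \right)} = M \left(-5 + M\right) - 2 = -2 + M \left(-5 + M\right)$)
$h{\left(C,m \right)} = - \frac{5}{2 C}$ ($h{\left(C,m \right)} = \frac{-3 - \left(27 - 25\right)}{C + C} = \frac{-3 - 2}{2 C} = \left(-3 - 2\right) \frac{1}{2 C} = - 5 \frac{1}{2 C} = - \frac{5}{2 C}$)
$15 + h{\left(-2,4 \right)} \left(-35\right) = 15 + - \frac{5}{2 \left(-2\right)} \left(-35\right) = 15 + \left(- \frac{5}{2}\right) \left(- \frac{1}{2}\right) \left(-35\right) = 15 + \frac{5}{4} \left(-35\right) = 15 - \frac{175}{4} = - \frac{115}{4}$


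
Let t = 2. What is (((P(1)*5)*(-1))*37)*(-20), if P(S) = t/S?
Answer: 7400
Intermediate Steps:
P(S) = 2/S
(((P(1)*5)*(-1))*37)*(-20) = ((((2/1)*5)*(-1))*37)*(-20) = ((((2*1)*5)*(-1))*37)*(-20) = (((2*5)*(-1))*37)*(-20) = ((10*(-1))*37)*(-20) = -10*37*(-20) = -370*(-20) = 7400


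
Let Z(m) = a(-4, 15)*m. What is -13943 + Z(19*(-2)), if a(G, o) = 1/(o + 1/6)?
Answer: -1269041/91 ≈ -13946.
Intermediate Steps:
a(G, o) = 1/(⅙ + o) (a(G, o) = 1/(o + ⅙) = 1/(⅙ + o))
Z(m) = 6*m/91 (Z(m) = (6/(1 + 6*15))*m = (6/(1 + 90))*m = (6/91)*m = (6*(1/91))*m = 6*m/91)
-13943 + Z(19*(-2)) = -13943 + 6*(19*(-2))/91 = -13943 + (6/91)*(-38) = -13943 - 228/91 = -1269041/91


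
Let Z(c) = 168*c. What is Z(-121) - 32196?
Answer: -52524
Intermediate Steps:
Z(-121) - 32196 = 168*(-121) - 32196 = -20328 - 32196 = -52524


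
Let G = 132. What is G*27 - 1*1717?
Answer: 1847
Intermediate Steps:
G*27 - 1*1717 = 132*27 - 1*1717 = 3564 - 1717 = 1847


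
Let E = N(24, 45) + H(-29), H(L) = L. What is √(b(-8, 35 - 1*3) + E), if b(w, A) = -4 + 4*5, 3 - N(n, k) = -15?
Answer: √5 ≈ 2.2361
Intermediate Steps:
N(n, k) = 18 (N(n, k) = 3 - 1*(-15) = 3 + 15 = 18)
b(w, A) = 16 (b(w, A) = -4 + 20 = 16)
E = -11 (E = 18 - 29 = -11)
√(b(-8, 35 - 1*3) + E) = √(16 - 11) = √5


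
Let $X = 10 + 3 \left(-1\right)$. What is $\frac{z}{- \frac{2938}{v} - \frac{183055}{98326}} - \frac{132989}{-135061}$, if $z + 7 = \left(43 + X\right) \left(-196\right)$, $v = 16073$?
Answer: $\frac{697909868396710771}{145466315672661} \approx 4797.7$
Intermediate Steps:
$X = 7$ ($X = 10 - 3 = 7$)
$z = -9807$ ($z = -7 + \left(43 + 7\right) \left(-196\right) = -7 + 50 \left(-196\right) = -7 - 9800 = -9807$)
$\frac{z}{- \frac{2938}{v} - \frac{183055}{98326}} - \frac{132989}{-135061} = - \frac{9807}{- \frac{2938}{16073} - \frac{183055}{98326}} - \frac{132989}{-135061} = - \frac{9807}{\left(-2938\right) \frac{1}{16073} - \frac{183055}{98326}} - - \frac{132989}{135061} = - \frac{9807}{- \frac{2938}{16073} - \frac{183055}{98326}} + \frac{132989}{135061} = - \frac{9807}{- \frac{3231124803}{1580393798}} + \frac{132989}{135061} = \left(-9807\right) \left(- \frac{1580393798}{3231124803}\right) + \frac{132989}{135061} = \frac{5166307325662}{1077041601} + \frac{132989}{135061} = \frac{697909868396710771}{145466315672661}$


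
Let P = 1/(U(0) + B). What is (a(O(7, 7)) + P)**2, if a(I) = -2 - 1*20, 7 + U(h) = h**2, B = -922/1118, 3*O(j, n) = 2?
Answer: 9367723369/19131876 ≈ 489.64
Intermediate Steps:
O(j, n) = 2/3 (O(j, n) = (1/3)*2 = 2/3)
B = -461/559 (B = -922*1/1118 = -461/559 ≈ -0.82469)
U(h) = -7 + h**2
a(I) = -22 (a(I) = -2 - 20 = -22)
P = -559/4374 (P = 1/((-7 + 0**2) - 461/559) = 1/((-7 + 0) - 461/559) = 1/(-7 - 461/559) = 1/(-4374/559) = -559/4374 ≈ -0.12780)
(a(O(7, 7)) + P)**2 = (-22 - 559/4374)**2 = (-96787/4374)**2 = 9367723369/19131876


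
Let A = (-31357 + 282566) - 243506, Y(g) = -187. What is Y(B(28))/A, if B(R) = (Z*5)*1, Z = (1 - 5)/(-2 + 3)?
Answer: -187/7703 ≈ -0.024276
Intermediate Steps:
Z = -4 (Z = -4/1 = -4*1 = -4)
B(R) = -20 (B(R) = -4*5*1 = -20*1 = -20)
A = 7703 (A = 251209 - 243506 = 7703)
Y(B(28))/A = -187/7703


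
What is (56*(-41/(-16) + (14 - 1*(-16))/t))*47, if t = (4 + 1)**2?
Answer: 99029/10 ≈ 9902.9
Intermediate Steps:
t = 25 (t = 5**2 = 25)
(56*(-41/(-16) + (14 - 1*(-16))/t))*47 = (56*(-41/(-16) + (14 - 1*(-16))/25))*47 = (56*(-41*(-1/16) + (14 + 16)*(1/25)))*47 = (56*(41/16 + 30*(1/25)))*47 = (56*(41/16 + 6/5))*47 = (56*(301/80))*47 = (2107/10)*47 = 99029/10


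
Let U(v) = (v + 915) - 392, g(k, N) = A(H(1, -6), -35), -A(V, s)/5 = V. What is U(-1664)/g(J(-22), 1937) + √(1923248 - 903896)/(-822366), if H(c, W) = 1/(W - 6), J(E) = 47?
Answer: -13692/5 - √254838/411183 ≈ -2738.4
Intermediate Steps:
H(c, W) = 1/(-6 + W)
A(V, s) = -5*V
g(k, N) = 5/12 (g(k, N) = -5/(-6 - 6) = -5/(-12) = -5*(-1/12) = 5/12)
U(v) = 523 + v (U(v) = (915 + v) - 392 = 523 + v)
U(-1664)/g(J(-22), 1937) + √(1923248 - 903896)/(-822366) = (523 - 1664)/(5/12) + √(1923248 - 903896)/(-822366) = -1141*12/5 + √1019352*(-1/822366) = -13692/5 + (2*√254838)*(-1/822366) = -13692/5 - √254838/411183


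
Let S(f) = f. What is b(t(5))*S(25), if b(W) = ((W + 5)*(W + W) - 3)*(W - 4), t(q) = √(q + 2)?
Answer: 650 - 725*√7 ≈ -1268.2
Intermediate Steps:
t(q) = √(2 + q)
b(W) = (-4 + W)*(-3 + 2*W*(5 + W)) (b(W) = ((5 + W)*(2*W) - 3)*(-4 + W) = (2*W*(5 + W) - 3)*(-4 + W) = (-3 + 2*W*(5 + W))*(-4 + W) = (-4 + W)*(-3 + 2*W*(5 + W)))
b(t(5))*S(25) = (12 - 43*√(2 + 5) + 2*(√(2 + 5))² + 2*(√(2 + 5))³)*25 = (12 - 43*√7 + 2*(√7)² + 2*(√7)³)*25 = (12 - 43*√7 + 2*7 + 2*(7*√7))*25 = (12 - 43*√7 + 14 + 14*√7)*25 = (26 - 29*√7)*25 = 650 - 725*√7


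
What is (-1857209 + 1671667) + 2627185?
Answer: 2441643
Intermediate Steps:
(-1857209 + 1671667) + 2627185 = -185542 + 2627185 = 2441643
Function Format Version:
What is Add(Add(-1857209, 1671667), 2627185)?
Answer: 2441643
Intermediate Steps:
Add(Add(-1857209, 1671667), 2627185) = Add(-185542, 2627185) = 2441643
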